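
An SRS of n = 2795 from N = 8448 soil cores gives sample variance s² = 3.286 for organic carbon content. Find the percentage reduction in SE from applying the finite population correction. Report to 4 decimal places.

f = n/N = 2795/8448 = 0.33084754.
SE_no-fpc = √(s²/n) = 0.034288057; SE_fpc = √((1−f)s²/n) = 0.028048227.
Ratio = √(1−f) = 0.81801740. Reduction = 100·(1 − 0.81801740) = 18.1983%.

18.1983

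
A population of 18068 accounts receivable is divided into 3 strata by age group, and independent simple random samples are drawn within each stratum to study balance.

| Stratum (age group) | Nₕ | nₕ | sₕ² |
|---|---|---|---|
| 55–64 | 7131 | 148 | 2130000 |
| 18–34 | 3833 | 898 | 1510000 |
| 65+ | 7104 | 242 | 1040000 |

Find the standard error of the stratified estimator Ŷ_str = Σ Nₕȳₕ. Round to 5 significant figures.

Var(Ŷ_str) = Σₕ Nₕ²(1 − fₕ)sₕ²/nₕ.
55–64: 7131²·(1 − 148/7131)·2130000/148 = 7.1665538 × 10^11.
18–34: 3833²·(1 − 898/3833)·1510000/898 = 1.8916794 × 10^10.
65+: 7104²·(1 − 242/7104)·1040000/242 = 2.0949402 × 10^11.
Sum = 9.4506619 × 10^11.
SE = √(9.4506619 × 10^11) = 972150.

972150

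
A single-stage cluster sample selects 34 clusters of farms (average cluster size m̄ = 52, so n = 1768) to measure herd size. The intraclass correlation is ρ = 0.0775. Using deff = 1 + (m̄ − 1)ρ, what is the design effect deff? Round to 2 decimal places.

deff = 1 + (52 − 1)·0.0775 = 1 + 3.9525 = 4.9525.

4.95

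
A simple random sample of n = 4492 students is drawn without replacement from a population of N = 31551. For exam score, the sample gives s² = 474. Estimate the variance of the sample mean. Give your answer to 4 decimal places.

Under SRS without replacement, Var(ȳ) = (1 − f)·s²/n with f = n/N = 4492/31551 = 0.14237267.
Var(ȳ) = (1 − 0.14237267)·474/4492 = 0.85762733·0.10552093 = 0.09049763.

0.0905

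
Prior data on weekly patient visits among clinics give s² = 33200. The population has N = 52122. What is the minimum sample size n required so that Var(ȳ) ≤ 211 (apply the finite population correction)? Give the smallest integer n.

Without fpc, n₀ = s²/D = 33200/211 = 157.3460.
With fpc, (1 − n/N)·s²/n ≤ D requires n ≥ n₀/(1 + n₀/N) = 157.3460/(1 + 157.3460/52122) = 156.8724.
Rounding up, n = 157.

157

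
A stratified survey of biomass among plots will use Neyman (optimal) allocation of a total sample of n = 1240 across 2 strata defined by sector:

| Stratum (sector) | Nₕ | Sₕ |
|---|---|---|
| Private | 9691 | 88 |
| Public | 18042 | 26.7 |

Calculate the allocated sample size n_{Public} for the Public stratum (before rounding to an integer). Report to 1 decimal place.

Neyman allocation: nₕ = n·NₕSₕ / Σⱼ NⱼSⱼ.
Σ NⱼSⱼ = 9691·88 + 18042·26.7 = 1.3345294 × 10^6.
n_{Public} = 1240·18042·26.7 / (1.3345294 × 10^6) = 447.6.

447.6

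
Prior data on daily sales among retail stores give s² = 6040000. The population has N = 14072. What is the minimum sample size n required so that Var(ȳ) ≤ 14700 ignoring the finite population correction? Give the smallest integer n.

Without fpc, n₀ = s²/D = 6040000/14700 = 410.8844.
Rounding up, n = 411.

411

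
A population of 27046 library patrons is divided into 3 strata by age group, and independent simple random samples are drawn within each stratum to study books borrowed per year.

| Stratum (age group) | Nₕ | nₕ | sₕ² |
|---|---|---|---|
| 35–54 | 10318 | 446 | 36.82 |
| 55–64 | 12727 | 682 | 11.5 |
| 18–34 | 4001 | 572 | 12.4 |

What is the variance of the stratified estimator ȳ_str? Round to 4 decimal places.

0.0154

Var(ȳ_str) = Σₕ Wₕ²(1 − fₕ)sₕ²/nₕ with Wₕ = Nₕ/N, N = 27046.
35–54: Wₕ = 0.38149819; term = 0.38149819²·(1 − 0.04322543)·36.82/446 = 0.011495914.
55–64: Wₕ = 0.47056866; term = 0.47056866²·(1 − 0.05358686)·11.5/682 = 0.0035337858.
18–34: Wₕ = 0.14793315; term = 0.14793315²·(1 − 0.14296426)·12.4/572 = 4.0658898 × 10^-4.
Sum = 0.015436289.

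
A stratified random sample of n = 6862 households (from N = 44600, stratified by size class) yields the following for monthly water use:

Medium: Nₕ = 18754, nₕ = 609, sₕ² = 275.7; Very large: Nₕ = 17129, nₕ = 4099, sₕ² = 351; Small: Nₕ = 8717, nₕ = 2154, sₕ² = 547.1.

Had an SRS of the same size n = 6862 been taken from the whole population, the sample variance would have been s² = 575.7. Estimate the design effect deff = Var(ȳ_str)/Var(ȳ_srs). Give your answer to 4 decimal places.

1.3292

Var(ȳ_str) = Σ Wₕ²(1−fₕ)sₕ²/nₕ with Wₕ = Nₕ/44600:
  Medium: (18754/44600)²·(1−609/18754)·275.7/609 = 0.077446294
  Very large: (17129/44600)²·(1−4099/17129)·351/4099 = 0.0096080644
  Small: (8717/44600)²·(1−2154/8717)·547.1/2154 = 0.0073050089
  → Var(ȳ_str) = 0.094359367.
Var(ȳ_srs) = (1 − 6862/44600)·575.7/6862 = 0.070988751.
deff = 0.094359367 / 0.070988751 = 1.3292.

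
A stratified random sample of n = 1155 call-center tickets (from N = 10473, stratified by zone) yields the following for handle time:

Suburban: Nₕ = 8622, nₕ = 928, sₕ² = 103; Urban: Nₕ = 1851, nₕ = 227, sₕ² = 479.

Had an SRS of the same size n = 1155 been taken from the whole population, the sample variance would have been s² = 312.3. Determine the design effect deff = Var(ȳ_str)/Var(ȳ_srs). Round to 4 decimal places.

Var(ȳ_str) = Σ Wₕ²(1−fₕ)sₕ²/nₕ with Wₕ = Nₕ/10473:
  Suburban: (8622/10473)²·(1−928/8622)·103/928 = 0.067128546
  Urban: (1851/10473)²·(1−227/1851)·479/227 = 0.057830892
  → Var(ȳ_str) = 0.12495944.
Var(ȳ_srs) = (1 − 1155/10473)·312.3/1155 = 0.24057007.
deff = 0.12495944 / 0.24057007 = 0.5194.

0.5194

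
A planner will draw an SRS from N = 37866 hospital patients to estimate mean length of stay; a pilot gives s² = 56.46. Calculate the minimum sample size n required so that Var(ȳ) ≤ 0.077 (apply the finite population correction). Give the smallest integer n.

Without fpc, n₀ = s²/D = 56.46/0.077 = 733.2468.
With fpc, (1 − n/N)·s²/n ≤ D requires n ≥ n₀/(1 + n₀/N) = 733.2468/(1 + 733.2468/37866) = 719.3177.
Rounding up, n = 720.

720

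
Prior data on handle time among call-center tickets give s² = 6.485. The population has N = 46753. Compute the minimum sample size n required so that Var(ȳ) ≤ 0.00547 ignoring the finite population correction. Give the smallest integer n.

Without fpc, n₀ = s²/D = 6.485/0.00547 = 1185.5576.
Rounding up, n = 1186.

1186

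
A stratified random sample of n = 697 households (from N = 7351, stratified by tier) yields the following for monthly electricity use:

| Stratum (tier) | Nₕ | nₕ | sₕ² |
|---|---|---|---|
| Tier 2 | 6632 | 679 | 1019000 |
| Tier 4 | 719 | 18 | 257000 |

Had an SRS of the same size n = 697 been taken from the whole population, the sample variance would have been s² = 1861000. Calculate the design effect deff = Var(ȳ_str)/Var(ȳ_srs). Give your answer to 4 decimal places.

0.5088

Var(ȳ_str) = Σ Wₕ²(1−fₕ)sₕ²/nₕ with Wₕ = Nₕ/7351:
  Tier 2: (6632/7351)²·(1−679/6632)·1019000/679 = 1096.4579
  Tier 4: (719/7351)²·(1−18/719)·257000/18 = 133.17254
  → Var(ȳ_str) = 1229.6304.
Var(ȳ_srs) = (1 − 697/7351)·1861000/697 = 2416.8515.
deff = 1229.6304 / 2416.8515 = 0.5088.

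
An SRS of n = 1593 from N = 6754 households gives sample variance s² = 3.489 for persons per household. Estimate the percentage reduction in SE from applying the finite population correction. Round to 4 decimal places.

f = n/N = 1593/6754 = 0.23586023.
SE_no-fpc = √(s²/n) = 0.046799649; SE_fpc = √((1−f)s²/n) = 0.040909955.
Ratio = √(1−f) = 0.87415088. Reduction = 100·(1 − 0.87415088) = 12.5849%.

12.5849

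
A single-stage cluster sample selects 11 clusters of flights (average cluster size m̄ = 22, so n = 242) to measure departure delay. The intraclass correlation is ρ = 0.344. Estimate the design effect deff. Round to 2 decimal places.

deff = 1 + (22 − 1)·0.344 = 1 + 7.224 = 8.224.

8.22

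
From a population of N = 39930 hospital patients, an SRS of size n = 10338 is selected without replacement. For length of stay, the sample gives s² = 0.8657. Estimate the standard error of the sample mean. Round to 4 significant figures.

Under SRS without replacement, Var(ȳ) = (1 − f)·s²/n with f = n/N = 10338/39930 = 0.25890308.
Var(ȳ) = (1 − 0.25890308)·0.8657/10338 = 0.74109692·8.3739601 × 10^-5 = 6.2059161 × 10^-5.
SE(ȳ) = √(6.2059161 × 10^-5) = 0.007878.

0.007878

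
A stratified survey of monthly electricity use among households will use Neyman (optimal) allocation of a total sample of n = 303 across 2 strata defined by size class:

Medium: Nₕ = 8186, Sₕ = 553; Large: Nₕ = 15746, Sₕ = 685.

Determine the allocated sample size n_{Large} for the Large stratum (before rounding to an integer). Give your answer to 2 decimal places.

Neyman allocation: nₕ = n·NₕSₕ / Σⱼ NⱼSⱼ.
Σ NⱼSⱼ = 8186·553 + 15746·685 = 1.5312868 × 10^7.
n_{Large} = 303·15746·685 / (1.5312868 × 10^7) = 213.43.

213.43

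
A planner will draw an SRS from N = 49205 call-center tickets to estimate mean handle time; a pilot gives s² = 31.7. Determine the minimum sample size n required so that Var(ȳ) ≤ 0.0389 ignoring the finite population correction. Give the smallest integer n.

Without fpc, n₀ = s²/D = 31.7/0.0389 = 814.9100.
Rounding up, n = 815.

815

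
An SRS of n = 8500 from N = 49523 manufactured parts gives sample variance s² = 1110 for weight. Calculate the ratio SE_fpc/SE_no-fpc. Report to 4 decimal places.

0.9101

f = n/N = 8500/49523 = 0.17163742.
SE_no-fpc = √(s²/n) = 0.36136994; SE_fpc = √((1−f)s²/n) = 0.32889878.
Ratio = √(1−f) = 0.91014426.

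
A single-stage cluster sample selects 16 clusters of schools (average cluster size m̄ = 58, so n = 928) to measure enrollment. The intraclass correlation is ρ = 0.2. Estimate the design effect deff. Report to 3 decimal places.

12.400

deff = 1 + (58 − 1)·0.2 = 1 + 11.4 = 12.4.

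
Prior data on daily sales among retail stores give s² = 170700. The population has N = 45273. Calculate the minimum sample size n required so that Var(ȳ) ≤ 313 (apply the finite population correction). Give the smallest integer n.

539

Without fpc, n₀ = s²/D = 170700/313 = 545.3674.
With fpc, (1 − n/N)·s²/n ≤ D requires n ≥ n₀/(1 + n₀/N) = 545.3674/(1 + 545.3674/45273) = 538.8760.
Rounding up, n = 539.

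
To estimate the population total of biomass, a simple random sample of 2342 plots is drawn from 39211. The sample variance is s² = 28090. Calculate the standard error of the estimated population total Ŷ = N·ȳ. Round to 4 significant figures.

131700

Var(Ŷ) = N²·Var(ȳ) = N²·(1 − n/N)·s²/n.
f = 2342/39211 = 0.05972814; Var(ȳ) = 0.94027186·28090/2342 = 11.277642.
Var(Ŷ) = 39211² · 11.277642 = 1.7339403 × 10^10.
SE(Ŷ) = √(1.7339403 × 10^10) = 131700.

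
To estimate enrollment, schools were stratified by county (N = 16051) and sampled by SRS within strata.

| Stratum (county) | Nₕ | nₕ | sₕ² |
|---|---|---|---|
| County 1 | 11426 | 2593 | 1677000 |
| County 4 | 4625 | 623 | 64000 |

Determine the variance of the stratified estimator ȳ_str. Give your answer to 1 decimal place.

260.7

Var(ȳ_str) = Σₕ Wₕ²(1 − fₕ)sₕ²/nₕ with Wₕ = Nₕ/N, N = 16051.
County 1: Wₕ = 0.71185596; term = 0.71185596²·(1 − 0.22693856)·1677000/2593 = 253.35461.
County 4: Wₕ = 0.28814404; term = 0.28814404²·(1 − 0.13470270)·64000/623 = 7.3803432.
Sum = 260.73495.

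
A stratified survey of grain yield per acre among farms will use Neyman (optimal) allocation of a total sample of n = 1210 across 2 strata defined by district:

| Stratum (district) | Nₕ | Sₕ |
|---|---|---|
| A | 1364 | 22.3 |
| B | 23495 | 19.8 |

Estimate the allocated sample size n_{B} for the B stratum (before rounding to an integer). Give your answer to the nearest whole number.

Neyman allocation: nₕ = n·NₕSₕ / Σⱼ NⱼSⱼ.
Σ NⱼSⱼ = 1364·22.3 + 23495·19.8 = 495618.2.
n_{B} = 1210·23495·19.8 / 495618.2 = 1136.

1136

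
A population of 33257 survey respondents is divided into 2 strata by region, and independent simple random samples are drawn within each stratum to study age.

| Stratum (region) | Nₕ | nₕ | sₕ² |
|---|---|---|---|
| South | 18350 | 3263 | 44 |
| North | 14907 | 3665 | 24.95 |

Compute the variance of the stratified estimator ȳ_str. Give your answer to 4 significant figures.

0.004407

Var(ȳ_str) = Σₕ Wₕ²(1 − fₕ)sₕ²/nₕ with Wₕ = Nₕ/N, N = 33257.
South: Wₕ = 0.55176354; term = 0.55176354²·(1 − 0.17782016)·44/3263 = 0.0033752692.
North: Wₕ = 0.44823646; term = 0.44823646²·(1 − 0.24585765)·24.95/3665 = 0.0010314882.
Sum = 0.0044067574.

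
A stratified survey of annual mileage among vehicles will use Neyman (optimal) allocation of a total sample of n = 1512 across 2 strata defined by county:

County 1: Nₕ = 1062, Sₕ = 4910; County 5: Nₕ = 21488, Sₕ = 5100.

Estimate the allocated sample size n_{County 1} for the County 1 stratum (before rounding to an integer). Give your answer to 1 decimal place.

68.7

Neyman allocation: nₕ = n·NₕSₕ / Σⱼ NⱼSⱼ.
Σ NⱼSⱼ = 1062·4910 + 21488·5100 = 1.1480322 × 10^8.
n_{County 1} = 1512·1062·4910 / (1.1480322 × 10^8) = 68.7.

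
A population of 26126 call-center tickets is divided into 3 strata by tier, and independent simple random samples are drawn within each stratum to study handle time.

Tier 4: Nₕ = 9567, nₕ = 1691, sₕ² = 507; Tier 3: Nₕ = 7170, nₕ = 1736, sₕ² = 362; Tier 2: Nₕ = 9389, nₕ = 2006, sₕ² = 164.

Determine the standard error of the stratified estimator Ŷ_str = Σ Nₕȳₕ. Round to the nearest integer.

Var(Ŷ_str) = Σₕ Nₕ²(1 − fₕ)sₕ²/nₕ.
Tier 4: 9567²·(1 − 1691/9567)·507/1691 = 2.259154 × 10^7.
Tier 3: 7170²·(1 − 1736/7170)·362/1736 = 8.1245186 × 10^6.
Tier 2: 9389²·(1 − 2006/9389)·164/2006 = 5.6671555 × 10^6.
Sum = 3.6383214 × 10^7.
SE = √(3.6383214 × 10^7) = 6032.

6032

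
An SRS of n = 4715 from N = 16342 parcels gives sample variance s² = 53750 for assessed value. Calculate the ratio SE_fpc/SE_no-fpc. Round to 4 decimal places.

0.8435

f = n/N = 4715/16342 = 0.28852038.
SE_no-fpc = √(s²/n) = 3.3763572; SE_fpc = √((1−f)s²/n) = 2.847932.
Ratio = √(1−f) = 0.84349252.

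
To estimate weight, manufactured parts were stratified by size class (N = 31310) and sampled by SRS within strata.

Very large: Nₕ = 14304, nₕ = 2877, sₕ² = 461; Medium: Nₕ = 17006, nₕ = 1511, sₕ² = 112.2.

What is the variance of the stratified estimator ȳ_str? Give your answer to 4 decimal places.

Var(ȳ_str) = Σₕ Wₕ²(1 − fₕ)sₕ²/nₕ with Wₕ = Nₕ/N, N = 31310.
Very large: Wₕ = 0.45685085; term = 0.45685085²·(1 − 0.20113255)·461/2877 = 0.026716813.
Medium: Wₕ = 0.54314915; term = 0.54314915²·(1 − 0.08885099)·112.2/1511 = 0.019959792.
Sum = 0.046676605.

0.0467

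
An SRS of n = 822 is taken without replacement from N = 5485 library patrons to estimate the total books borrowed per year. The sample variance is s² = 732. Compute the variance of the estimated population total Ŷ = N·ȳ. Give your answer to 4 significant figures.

2.278 × 10^7

Var(Ŷ) = N²·Var(ȳ) = N²·(1 − n/N)·s²/n.
f = 822/5485 = 0.14986326; Var(ȳ) = 0.85013674·732/822 = 0.75705607.
Var(Ŷ) = 5485² · 0.75705607 = 2.2776202 × 10^7.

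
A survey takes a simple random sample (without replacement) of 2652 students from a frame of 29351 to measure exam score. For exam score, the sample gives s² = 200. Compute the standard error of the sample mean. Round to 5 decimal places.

0.26192

Under SRS without replacement, Var(ȳ) = (1 − f)·s²/n with f = n/N = 2652/29351 = 0.09035467.
Var(ȳ) = (1 − 0.09035467)·200/2652 = 0.90964533·0.075414781 = 0.068600703.
SE(ȳ) = √(0.068600703) = 0.26192.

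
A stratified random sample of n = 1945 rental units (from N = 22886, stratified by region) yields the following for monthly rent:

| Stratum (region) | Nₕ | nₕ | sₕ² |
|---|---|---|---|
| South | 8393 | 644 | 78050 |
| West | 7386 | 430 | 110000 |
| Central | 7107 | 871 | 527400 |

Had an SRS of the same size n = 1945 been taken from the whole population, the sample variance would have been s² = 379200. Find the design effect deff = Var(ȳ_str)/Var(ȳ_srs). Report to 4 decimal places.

0.5122

Var(ȳ_str) = Σ Wₕ²(1−fₕ)sₕ²/nₕ with Wₕ = Nₕ/22886:
  South: (8393/22886)²·(1−644/8393)·78050/644 = 15.049086
  West: (7386/22886)²·(1−430/7386)·110000/430 = 25.093042
  Central: (7107/22886)²·(1−871/7107)·527400/871 = 51.235928
  → Var(ȳ_str) = 91.378056.
Var(ȳ_srs) = (1 − 1945/22886)·379200/1945 = 178.39236.
deff = 91.378056 / 178.39236 = 0.5122.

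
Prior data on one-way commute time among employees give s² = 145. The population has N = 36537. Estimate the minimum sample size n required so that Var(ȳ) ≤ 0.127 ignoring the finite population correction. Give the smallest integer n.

Without fpc, n₀ = s²/D = 145/0.127 = 1141.7323.
Rounding up, n = 1142.

1142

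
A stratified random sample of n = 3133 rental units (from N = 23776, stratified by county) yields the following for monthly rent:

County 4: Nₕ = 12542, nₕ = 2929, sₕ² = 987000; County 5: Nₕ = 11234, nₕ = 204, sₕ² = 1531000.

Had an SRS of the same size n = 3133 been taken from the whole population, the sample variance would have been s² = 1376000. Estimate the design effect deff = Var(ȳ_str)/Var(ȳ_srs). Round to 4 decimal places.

Var(ȳ_str) = Σ Wₕ²(1−fₕ)sₕ²/nₕ with Wₕ = Nₕ/23776:
  County 4: (12542/23776)²·(1−2929/12542)·987000/2929 = 71.869717
  County 5: (11234/23776)²·(1−204/11234)·1531000/204 = 1645.0434
  → Var(ȳ_str) = 1716.9131.
Var(ȳ_srs) = (1 − 3133/23776)·1376000/3133 = 381.32217.
deff = 1716.9131 / 381.32217 = 4.5025.

4.5025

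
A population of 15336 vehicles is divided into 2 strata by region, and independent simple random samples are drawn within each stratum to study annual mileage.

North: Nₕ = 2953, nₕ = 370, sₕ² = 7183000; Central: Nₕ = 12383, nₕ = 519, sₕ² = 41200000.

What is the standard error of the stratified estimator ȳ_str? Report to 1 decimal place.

224.1

Var(ȳ_str) = Σₕ Wₕ²(1 − fₕ)sₕ²/nₕ with Wₕ = Nₕ/N, N = 15336.
North: Wₕ = 0.19255347; term = 0.19255347²·(1 − 0.12529631)·7183000/370 = 629.60446.
Central: Wₕ = 0.80744653; term = 0.80744653²·(1 − 0.04191230)·41200000/519 = 49586.41.
Sum = 50216.014.
SE = √(50216.014) = 224.1.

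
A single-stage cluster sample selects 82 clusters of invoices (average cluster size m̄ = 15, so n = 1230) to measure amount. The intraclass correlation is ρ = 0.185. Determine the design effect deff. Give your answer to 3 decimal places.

3.590

deff = 1 + (15 − 1)·0.185 = 1 + 2.59 = 3.59.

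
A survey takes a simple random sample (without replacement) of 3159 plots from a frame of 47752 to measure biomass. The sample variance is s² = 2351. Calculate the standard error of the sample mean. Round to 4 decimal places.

Under SRS without replacement, Var(ȳ) = (1 − f)·s²/n with f = n/N = 3159/47752 = 0.06615430.
Var(ȳ) = (1 − 0.06615430)·2351/3159 = 0.93384570·0.74422286 = 0.69498932.
SE(ȳ) = √(0.69498932) = 0.8337.

0.8337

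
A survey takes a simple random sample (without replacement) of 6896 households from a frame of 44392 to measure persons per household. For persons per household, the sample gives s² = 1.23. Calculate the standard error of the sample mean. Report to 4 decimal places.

0.0123

Under SRS without replacement, Var(ȳ) = (1 − f)·s²/n with f = n/N = 6896/44392 = 0.15534331.
Var(ȳ) = (1 − 0.15534331)·1.23/6896 = 0.84465669·1.7836427 × 10^-4 = 1.5065657 × 10^-4.
SE(ȳ) = √(1.5065657 × 10^-4) = 0.0123.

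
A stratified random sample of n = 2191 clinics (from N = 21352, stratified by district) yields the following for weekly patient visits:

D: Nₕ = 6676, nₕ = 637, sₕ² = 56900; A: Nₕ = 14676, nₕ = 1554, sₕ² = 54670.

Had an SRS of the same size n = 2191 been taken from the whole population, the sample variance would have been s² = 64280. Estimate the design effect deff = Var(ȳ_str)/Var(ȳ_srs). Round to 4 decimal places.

Var(ȳ_str) = Σ Wₕ²(1−fₕ)sₕ²/nₕ with Wₕ = Nₕ/21352:
  D: (6676/21352)²·(1−637/6676)·56900/637 = 7.8990901
  A: (14676/21352)²·(1−1554/14676)·54670/1554 = 14.860338
  → Var(ȳ_str) = 22.759428.
Var(ȳ_srs) = (1 − 2191/21352)·64280/2191 = 26.327711.
deff = 22.759428 / 26.327711 = 0.8645.

0.8645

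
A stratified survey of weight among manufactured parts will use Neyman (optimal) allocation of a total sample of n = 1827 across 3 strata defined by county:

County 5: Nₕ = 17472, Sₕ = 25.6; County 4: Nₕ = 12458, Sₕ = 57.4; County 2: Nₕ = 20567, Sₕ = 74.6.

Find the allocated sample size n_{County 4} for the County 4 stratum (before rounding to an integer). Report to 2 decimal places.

Neyman allocation: nₕ = n·NₕSₕ / Σⱼ NⱼSⱼ.
Σ NⱼSⱼ = 17472·25.6 + 12458·57.4 + 20567·74.6 = 2.6966706 × 10^6.
n_{County 4} = 1827·12458·57.4 / (2.6966706 × 10^6) = 484.47.

484.47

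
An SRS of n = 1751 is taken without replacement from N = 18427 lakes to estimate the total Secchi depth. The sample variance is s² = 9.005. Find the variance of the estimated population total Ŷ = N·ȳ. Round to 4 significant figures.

1.580 × 10^6

Var(Ŷ) = N²·Var(ȳ) = N²·(1 − n/N)·s²/n.
f = 1751/18427 = 0.09502361; Var(ȳ) = 0.90497639·9.005/1751 = 0.0046540905.
Var(Ŷ) = 18427² · 0.0046540905 = 1.5803166 × 10^6.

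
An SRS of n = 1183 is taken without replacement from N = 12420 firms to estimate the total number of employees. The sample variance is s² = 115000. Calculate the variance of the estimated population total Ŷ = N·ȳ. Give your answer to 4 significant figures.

1.357 × 10^10

Var(Ŷ) = N²·Var(ȳ) = N²·(1 − n/N)·s²/n.
f = 1183/12420 = 0.09524960; Var(ȳ) = 0.90475040·115000/1183 = 87.951223.
Var(Ŷ) = 12420² · 87.951223 = 1.3567039 × 10^10.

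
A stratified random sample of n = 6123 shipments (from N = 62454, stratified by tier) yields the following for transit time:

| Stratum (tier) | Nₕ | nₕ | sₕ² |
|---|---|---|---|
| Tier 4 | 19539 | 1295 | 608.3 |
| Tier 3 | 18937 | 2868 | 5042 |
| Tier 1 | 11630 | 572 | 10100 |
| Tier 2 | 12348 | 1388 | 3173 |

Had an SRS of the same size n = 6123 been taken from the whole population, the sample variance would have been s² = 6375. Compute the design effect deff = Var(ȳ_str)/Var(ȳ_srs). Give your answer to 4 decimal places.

Var(ȳ_str) = Σ Wₕ²(1−fₕ)sₕ²/nₕ with Wₕ = Nₕ/62454:
  Tier 4: (19539/62454)²·(1−1295/19539)·608.3/1295 = 0.042928916
  Tier 3: (18937/62454)²·(1−2868/18937)·5042/2868 = 0.13715234
  Tier 1: (11630/62454)²·(1−572/11630)·10100/572 = 0.58218516
  Tier 2: (12348/62454)²·(1−1388/12348)·3173/1388 = 0.07931718
  → Var(ȳ_str) = 0.8415836.
Var(ȳ_srs) = (1 − 6123/62454)·6375/6123 = 0.93908117.
deff = 0.8415836 / 0.93908117 = 0.8962.

0.8962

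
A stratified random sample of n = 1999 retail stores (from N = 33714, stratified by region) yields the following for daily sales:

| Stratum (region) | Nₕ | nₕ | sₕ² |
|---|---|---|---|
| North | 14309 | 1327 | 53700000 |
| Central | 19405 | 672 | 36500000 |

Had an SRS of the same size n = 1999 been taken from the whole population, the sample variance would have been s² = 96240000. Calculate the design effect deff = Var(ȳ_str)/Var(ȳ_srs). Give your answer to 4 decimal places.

Var(ȳ_str) = Σ Wₕ²(1−fₕ)sₕ²/nₕ with Wₕ = Nₕ/33714:
  North: (14309/33714)²·(1−1327/14309)·53700000/1327 = 6613.5355
  Central: (19405/33714)²·(1−672/19405)·36500000/672 = 17370.967
  → Var(ȳ_str) = 23984.503.
Var(ȳ_srs) = (1 − 1999/33714)·96240000/1999 = 45289.472.
deff = 23984.503 / 45289.472 = 0.5296.

0.5296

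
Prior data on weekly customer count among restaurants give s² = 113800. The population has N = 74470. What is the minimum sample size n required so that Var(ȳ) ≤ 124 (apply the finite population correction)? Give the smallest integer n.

907

Without fpc, n₀ = s²/D = 113800/124 = 917.7419.
With fpc, (1 − n/N)·s²/n ≤ D requires n ≥ n₀/(1 + n₀/N) = 917.7419/(1 + 917.7419/74470) = 906.5697.
Rounding up, n = 907.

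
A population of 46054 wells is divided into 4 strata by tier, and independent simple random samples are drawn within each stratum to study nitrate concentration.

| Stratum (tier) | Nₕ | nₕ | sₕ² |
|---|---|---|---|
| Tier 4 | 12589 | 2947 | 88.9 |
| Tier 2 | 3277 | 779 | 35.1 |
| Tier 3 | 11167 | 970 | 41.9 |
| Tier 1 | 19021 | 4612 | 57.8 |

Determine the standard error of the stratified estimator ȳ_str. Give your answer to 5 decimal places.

Var(ȳ_str) = Σₕ Wₕ²(1 − fₕ)sₕ²/nₕ with Wₕ = Nₕ/N, N = 46054.
Tier 4: Wₕ = 0.27335302; term = 0.27335302²·(1 − 0.23409326)·88.9/2947 = 0.0017264153.
Tier 2: Wₕ = 0.07115560; term = 0.07115560²·(1 − 0.23771742)·35.1/779 = 1.739017 × 10^-4.
Tier 3: Wₕ = 0.24247622; term = 0.24247622²·(1 − 0.08686308)·41.9/970 = 0.0023190842.
Tier 1: Wₕ = 0.41301516; term = 0.41301516²·(1 − 0.24246885)·57.8/4612 = 0.0016194629.
Sum = 0.0058388641.
SE = √(0.0058388641) = 0.07641.

0.07641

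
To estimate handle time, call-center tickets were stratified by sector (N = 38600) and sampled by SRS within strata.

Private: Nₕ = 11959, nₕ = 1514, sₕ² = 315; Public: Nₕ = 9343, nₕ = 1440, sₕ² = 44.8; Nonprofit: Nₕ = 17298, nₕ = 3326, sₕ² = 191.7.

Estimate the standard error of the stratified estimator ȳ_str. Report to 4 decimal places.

0.1683

Var(ȳ_str) = Σₕ Wₕ²(1 − fₕ)sₕ²/nₕ with Wₕ = Nₕ/N, N = 38600.
Private: Wₕ = 0.30981865; term = 0.30981865²·(1 − 0.12659921)·315/1514 = 0.017442687.
Public: Wₕ = 0.24204663; term = 0.24204663²·(1 − 0.15412608)·44.8/1440 = 0.0015417688.
Nonprofit: Wₕ = 0.44813472; term = 0.44813472²·(1 − 0.19227656)·191.7/3326 = 0.0093493136.
Sum = 0.028333769.
SE = √(0.028333769) = 0.1683.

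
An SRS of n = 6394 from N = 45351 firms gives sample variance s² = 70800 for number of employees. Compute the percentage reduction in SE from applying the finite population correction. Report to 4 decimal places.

7.3172

f = n/N = 6394/45351 = 0.14098917.
SE_no-fpc = √(s²/n) = 3.3275938; SE_fpc = √((1−f)s²/n) = 3.0841084.
Ratio = √(1−f) = 0.92682837. Reduction = 100·(1 − 0.92682837) = 7.3172%.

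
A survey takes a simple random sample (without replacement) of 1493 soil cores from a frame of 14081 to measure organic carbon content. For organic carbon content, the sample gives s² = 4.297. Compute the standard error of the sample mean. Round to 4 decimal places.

Under SRS without replacement, Var(ȳ) = (1 − f)·s²/n with f = n/N = 1493/14081 = 0.10602940.
Var(ȳ) = (1 − 0.10602940)·4.297/1493 = 0.89397060·0.0028780978 = 0.0025729348.
SE(ȳ) = √(0.0025729348) = 0.0507.

0.0507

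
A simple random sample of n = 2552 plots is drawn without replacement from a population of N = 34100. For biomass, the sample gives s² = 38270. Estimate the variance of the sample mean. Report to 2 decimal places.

Under SRS without replacement, Var(ȳ) = (1 − f)·s²/n with f = n/N = 2552/34100 = 0.07483871.
Var(ȳ) = (1 − 0.07483871)·38270/2552 = 0.92516129·14.996082 = 13.873794.

13.87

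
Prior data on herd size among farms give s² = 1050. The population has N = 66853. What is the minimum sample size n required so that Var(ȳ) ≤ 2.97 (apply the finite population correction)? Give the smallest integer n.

352

Without fpc, n₀ = s²/D = 1050/2.97 = 353.5354.
With fpc, (1 − n/N)·s²/n ≤ D requires n ≥ n₀/(1 + n₀/N) = 353.5354/(1 + 353.5354/66853) = 351.6757.
Rounding up, n = 352.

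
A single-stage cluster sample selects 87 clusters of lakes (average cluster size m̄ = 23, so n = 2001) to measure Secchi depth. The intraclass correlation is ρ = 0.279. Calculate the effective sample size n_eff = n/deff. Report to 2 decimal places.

280.33

deff = 1 + (23 − 1)·0.279 = 1 + 6.138 = 7.138.
n_eff = 2001 / 7.138 = 280.33.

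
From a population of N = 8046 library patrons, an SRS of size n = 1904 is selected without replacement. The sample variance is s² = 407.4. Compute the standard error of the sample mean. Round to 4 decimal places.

0.4041

Under SRS without replacement, Var(ȳ) = (1 − f)·s²/n with f = n/N = 1904/8046 = 0.23663932.
Var(ȳ) = (1 − 0.23663932)·407.4/1904 = 0.76336068·0.21397059 = 0.16333673.
SE(ȳ) = √(0.16333673) = 0.4041.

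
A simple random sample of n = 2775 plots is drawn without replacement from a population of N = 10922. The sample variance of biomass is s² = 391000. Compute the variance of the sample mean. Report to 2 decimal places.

Under SRS without replacement, Var(ȳ) = (1 − f)·s²/n with f = n/N = 2775/10922 = 0.25407435.
Var(ȳ) = (1 − 0.25407435)·391000/2775 = 0.74592565·140.9009 = 105.1016.

105.10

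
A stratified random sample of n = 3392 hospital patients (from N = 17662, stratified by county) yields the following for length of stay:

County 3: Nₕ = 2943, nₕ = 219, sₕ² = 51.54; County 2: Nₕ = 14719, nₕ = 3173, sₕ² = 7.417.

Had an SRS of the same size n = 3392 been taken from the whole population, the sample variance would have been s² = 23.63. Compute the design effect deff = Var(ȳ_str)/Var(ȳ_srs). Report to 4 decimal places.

Var(ȳ_str) = Σ Wₕ²(1−fₕ)sₕ²/nₕ with Wₕ = Nₕ/17662:
  County 3: (2943/17662)²·(1−219/2943)·51.54/219 = 0.0060480852
  County 2: (14719/17662)²·(1−3173/14719)·7.417/3173 = 0.0012734688
  → Var(ȳ_str) = 0.007321554.
Var(ȳ_srs) = (1 − 3392/17662)·23.63/3392 = 0.0056284909.
deff = 0.007321554 / 0.0056284909 = 1.3008.

1.3008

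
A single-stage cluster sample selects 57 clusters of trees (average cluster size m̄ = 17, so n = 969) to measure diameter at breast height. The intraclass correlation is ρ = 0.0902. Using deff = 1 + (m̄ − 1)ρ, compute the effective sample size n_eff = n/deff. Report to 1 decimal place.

396.6

deff = 1 + (17 − 1)·0.0902 = 1 + 1.4432 = 2.4432.
n_eff = 969 / 2.4432 = 396.6.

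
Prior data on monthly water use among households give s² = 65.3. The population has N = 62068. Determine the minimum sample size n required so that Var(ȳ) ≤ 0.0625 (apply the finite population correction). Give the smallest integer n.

1028

Without fpc, n₀ = s²/D = 65.3/0.0625 = 1044.8000.
With fpc, (1 − n/N)·s²/n ≤ D requires n ≥ n₀/(1 + n₀/N) = 1044.8000/(1 + 1044.8000/62068) = 1027.5039.
Rounding up, n = 1028.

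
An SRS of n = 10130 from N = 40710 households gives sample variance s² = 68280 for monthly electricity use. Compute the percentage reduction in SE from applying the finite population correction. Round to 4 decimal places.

f = n/N = 10130/40710 = 0.24883321.
SE_no-fpc = √(s²/n) = 2.5962232; SE_fpc = √((1−f)s²/n) = 2.2501435.
Ratio = √(1−f) = 0.86669879. Reduction = 100·(1 − 0.86669879) = 13.3301%.

13.3301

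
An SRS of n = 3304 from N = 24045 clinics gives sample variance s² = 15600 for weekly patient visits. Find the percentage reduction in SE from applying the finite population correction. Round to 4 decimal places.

f = n/N = 3304/24045 = 0.13740902.
SE_no-fpc = √(s²/n) = 2.1729127; SE_fpc = √((1−f)s²/n) = 2.0181095.
Ratio = √(1−f) = 0.92875776. Reduction = 100·(1 − 0.92875776) = 7.1242%.

7.1242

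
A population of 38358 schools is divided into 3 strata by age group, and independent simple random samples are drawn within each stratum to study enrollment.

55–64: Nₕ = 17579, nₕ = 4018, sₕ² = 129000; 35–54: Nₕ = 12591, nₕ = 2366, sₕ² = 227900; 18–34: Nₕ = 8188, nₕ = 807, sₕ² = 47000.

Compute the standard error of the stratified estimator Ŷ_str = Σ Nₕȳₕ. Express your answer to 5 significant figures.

153540

Var(Ŷ_str) = Σₕ Nₕ²(1 − fₕ)sₕ²/nₕ.
55–64: 17579²·(1 − 4018/17579)·129000/4018 = 7.6535982 × 10^9.
35–54: 12591²·(1 − 2366/12591)·227900/2366 = 1.2400898 × 10^10.
18–34: 8188²·(1 − 807/8188)·47000/807 = 3.5197949 × 10^9.
Sum = 2.3574291 × 10^10.
SE = √(2.3574291 × 10^10) = 153540.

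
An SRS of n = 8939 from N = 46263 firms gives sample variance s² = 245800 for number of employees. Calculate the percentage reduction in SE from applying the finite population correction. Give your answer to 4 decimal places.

10.1791

f = n/N = 8939/46263 = 0.19322136.
SE_no-fpc = √(s²/n) = 5.2438042; SE_fpc = √((1−f)s²/n) = 4.7100299.
Ratio = √(1−f) = 0.89820857. Reduction = 100·(1 − 0.89820857) = 10.1791%.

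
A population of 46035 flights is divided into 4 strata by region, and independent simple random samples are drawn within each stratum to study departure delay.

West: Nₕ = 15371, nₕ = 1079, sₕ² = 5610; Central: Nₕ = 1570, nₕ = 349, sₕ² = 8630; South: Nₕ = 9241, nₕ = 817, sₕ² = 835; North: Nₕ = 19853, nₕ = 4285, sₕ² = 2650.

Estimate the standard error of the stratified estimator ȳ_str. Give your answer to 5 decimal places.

0.83010

Var(ȳ_str) = Σₕ Wₕ²(1 − fₕ)sₕ²/nₕ with Wₕ = Nₕ/N, N = 46035.
West: Wₕ = 0.33389812; term = 0.33389812²·(1 − 0.07019712)·5610/1079 = 0.53896461.
Central: Wₕ = 0.03410449; term = 0.03410449²·(1 − 0.22229299)·8630/349 = 0.022367858.
South: Wₕ = 0.20073857; term = 0.20073857²·(1 − 0.08841035)·835/817 = 0.037542696.
North: Wₕ = 0.43125882; term = 0.43125882²·(1 − 0.21583640)·2650/4285 = 0.090194015.
Sum = 0.68906918.
SE = √(0.68906918) = 0.83010.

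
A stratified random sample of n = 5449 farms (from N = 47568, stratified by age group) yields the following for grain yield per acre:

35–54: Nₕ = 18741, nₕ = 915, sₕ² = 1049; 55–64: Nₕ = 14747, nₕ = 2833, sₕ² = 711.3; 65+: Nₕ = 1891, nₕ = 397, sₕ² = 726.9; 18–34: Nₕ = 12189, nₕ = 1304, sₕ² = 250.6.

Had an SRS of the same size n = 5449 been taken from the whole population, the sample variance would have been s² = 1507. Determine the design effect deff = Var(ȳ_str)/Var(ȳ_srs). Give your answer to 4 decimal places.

0.8262

Var(ȳ_str) = Σ Wₕ²(1−fₕ)sₕ²/nₕ with Wₕ = Nₕ/47568:
  35–54: (18741/47568)²·(1−915/18741)·1049/915 = 0.1692666
  55–64: (14747/47568)²·(1−2833/14747)·711.3/2833 = 0.01949565
  65+: (1891/47568)²·(1−397/1891)·726.9/397 = 0.0022861067
  18–34: (12189/47568)²·(1−1304/12189)·250.6/1304 = 0.011268606
  → Var(ȳ_str) = 0.20231696.
Var(ȳ_srs) = (1 − 5449/47568)·1507/5449 = 0.24488355.
deff = 0.20231696 / 0.24488355 = 0.8262.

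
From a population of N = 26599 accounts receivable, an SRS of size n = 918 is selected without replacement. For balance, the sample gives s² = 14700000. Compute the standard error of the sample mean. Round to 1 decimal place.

124.3

Under SRS without replacement, Var(ȳ) = (1 − f)·s²/n with f = n/N = 918/26599 = 0.03451258.
Var(ȳ) = (1 − 0.03451258)·14700000/918 = 0.96548742·16013.072 = 15460.42.
SE(ȳ) = √(15460.42) = 124.3.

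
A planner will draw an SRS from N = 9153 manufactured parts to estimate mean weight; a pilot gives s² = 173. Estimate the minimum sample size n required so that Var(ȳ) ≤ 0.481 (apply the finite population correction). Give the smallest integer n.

Without fpc, n₀ = s²/D = 173/0.481 = 359.6674.
With fpc, (1 − n/N)·s²/n ≤ D requires n ≥ n₀/(1 + n₀/N) = 359.6674/(1 + 359.6674/9153) = 346.0686.
Rounding up, n = 347.

347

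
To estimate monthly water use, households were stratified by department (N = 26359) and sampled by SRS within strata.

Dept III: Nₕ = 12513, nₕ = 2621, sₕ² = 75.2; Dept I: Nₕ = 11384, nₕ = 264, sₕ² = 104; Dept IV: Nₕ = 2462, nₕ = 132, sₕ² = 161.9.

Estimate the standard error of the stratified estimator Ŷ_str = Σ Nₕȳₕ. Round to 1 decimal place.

7775.3

Var(Ŷ_str) = Σₕ Nₕ²(1 − fₕ)sₕ²/nₕ.
Dept III: 12513²·(1 − 2621/12513)·75.2/2621 = 3.5513737 × 10^6.
Dept I: 11384²·(1 − 264/11384)·104/264 = 4.9868819 × 10^7.
Dept IV: 2462²·(1 − 132/2462)·161.9/132 = 7.0358551 × 10^6.
Sum = 6.0456048 × 10^7.
SE = √(6.0456048 × 10^7) = 7775.3.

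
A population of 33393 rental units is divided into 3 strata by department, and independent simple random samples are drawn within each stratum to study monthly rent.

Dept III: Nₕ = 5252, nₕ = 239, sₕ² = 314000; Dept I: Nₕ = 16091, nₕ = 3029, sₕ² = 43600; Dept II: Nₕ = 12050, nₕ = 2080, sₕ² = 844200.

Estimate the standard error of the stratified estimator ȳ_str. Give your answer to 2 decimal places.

Var(ȳ_str) = Σₕ Wₕ²(1 − fₕ)sₕ²/nₕ with Wₕ = Nₕ/N, N = 33393.
Dept III: Wₕ = 0.15727847; term = 0.15727847²·(1 − 0.04550647)·314000/239 = 31.020107.
Dept I: Wₕ = 0.48186746; term = 0.48186746²·(1 − 0.18824187)·43600/3029 = 2.7131203.
Dept II: Wₕ = 0.36085407; term = 0.36085407²·(1 − 0.17261411)·844200/2080 = 43.727369.
Sum = 77.460596.
SE = √(77.460596) = 8.80.

8.80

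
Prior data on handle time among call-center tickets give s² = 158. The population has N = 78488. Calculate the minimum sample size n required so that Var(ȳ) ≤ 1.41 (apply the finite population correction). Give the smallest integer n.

112

Without fpc, n₀ = s²/D = 158/1.41 = 112.0567.
With fpc, (1 − n/N)·s²/n ≤ D requires n ≥ n₀/(1 + n₀/N) = 112.0567/(1 + 112.0567/78488) = 111.8969.
Rounding up, n = 112.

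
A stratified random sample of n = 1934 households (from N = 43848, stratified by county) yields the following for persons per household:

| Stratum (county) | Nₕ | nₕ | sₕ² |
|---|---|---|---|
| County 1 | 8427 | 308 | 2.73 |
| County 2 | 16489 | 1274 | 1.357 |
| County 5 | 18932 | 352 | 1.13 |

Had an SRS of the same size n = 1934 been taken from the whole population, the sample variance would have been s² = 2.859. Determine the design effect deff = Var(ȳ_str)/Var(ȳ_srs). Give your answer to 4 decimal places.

Var(ȳ_str) = Σ Wₕ²(1−fₕ)sₕ²/nₕ with Wₕ = Nₕ/43848:
  County 1: (8427/43848)²·(1−308/8427)·2.73/308 = 3.1541903 × 10^-4
  County 2: (16489/43848)²·(1−1274/16489)·1.357/1274 = 1.3898794 × 10^-4
  County 5: (18932/43848)²·(1−352/18932)·1.13/352 = 5.8732489 × 10^-4
  → Var(ȳ_str) = 0.0010417319.
Var(ȳ_srs) = (1 − 1934/43848)·2.859/1934 = 0.0014130808.
deff = 0.0010417319 / 0.0014130808 = 0.7372.

0.7372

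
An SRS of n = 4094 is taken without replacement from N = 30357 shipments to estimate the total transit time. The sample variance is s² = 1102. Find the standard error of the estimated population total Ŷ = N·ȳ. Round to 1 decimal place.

14649.4

Var(Ŷ) = N²·Var(ȳ) = N²·(1 − n/N)·s²/n.
f = 4094/30357 = 0.13486181; Var(ȳ) = 0.86513819·1102/4094 = 0.23287305.
Var(Ŷ) = 30357² · 0.23287305 = 2.1460357 × 10^8.
SE(Ŷ) = √(2.1460357 × 10^8) = 14649.4.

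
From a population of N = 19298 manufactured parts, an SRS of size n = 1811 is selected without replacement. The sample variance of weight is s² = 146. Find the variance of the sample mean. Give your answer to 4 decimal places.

Under SRS without replacement, Var(ȳ) = (1 − f)·s²/n with f = n/N = 1811/19298 = 0.09384392.
Var(ȳ) = (1 − 0.09384392)·146/1811 = 0.90615608·0.080618443 = 0.073052892.

0.0731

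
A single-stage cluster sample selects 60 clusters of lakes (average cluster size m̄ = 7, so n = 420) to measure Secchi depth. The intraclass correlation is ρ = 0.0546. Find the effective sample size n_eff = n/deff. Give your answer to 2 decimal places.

deff = 1 + (7 − 1)·0.0546 = 1 + 0.3276 = 1.3276.
n_eff = 420 / 1.3276 = 316.36.

316.36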